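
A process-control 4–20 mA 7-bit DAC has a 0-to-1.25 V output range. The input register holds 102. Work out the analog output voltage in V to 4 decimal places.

0.9961 V

LSB = 1.25 V / 2^7 = 9.766 mV.
V_out = 0 + 102 × 0.00976562 V = 0.996094 V.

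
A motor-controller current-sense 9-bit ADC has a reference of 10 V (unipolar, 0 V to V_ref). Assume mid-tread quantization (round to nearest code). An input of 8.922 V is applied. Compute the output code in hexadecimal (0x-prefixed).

LSB = 10 V / 512 = 19.531 mV.
Input sits at 456.806 steps above V_low.
Round → code 457.
In hexadecimal (0x-prefixed): 0x1C9.

code 0x1C9 (decimal 457)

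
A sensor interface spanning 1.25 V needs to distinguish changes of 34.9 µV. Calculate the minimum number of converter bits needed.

16 bits

Number of steps required ≥ 1.25 V / 34.9 µV = 35816.62.
Need 2^N ≥ 35816.62; 2^15 = 32768, 2^16 = 65536.
Minimum N = 16.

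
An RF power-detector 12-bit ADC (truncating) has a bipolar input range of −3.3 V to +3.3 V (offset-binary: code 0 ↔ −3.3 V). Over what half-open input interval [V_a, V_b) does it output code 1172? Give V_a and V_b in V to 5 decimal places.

LSB = 6.6/2^12 = 1.611 mV.
V_a = V_low + 1172·LSB = -1.41152 V; V_b = V_low + 1173·LSB = -1.40991 V.

[-1.41152 V, -1.40991 V)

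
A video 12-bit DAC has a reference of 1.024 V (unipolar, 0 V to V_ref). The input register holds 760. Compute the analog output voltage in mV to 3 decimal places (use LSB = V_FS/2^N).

190.000 mV

LSB = 1.024 V / 2^12 = 250.00 µV.
V_out = 0 + 760 × 0.00025 V = 0.19 V.
= 190.000 mV.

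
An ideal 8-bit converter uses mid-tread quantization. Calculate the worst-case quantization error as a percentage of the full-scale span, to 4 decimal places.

Rounding → worst-case error = ½ LSB = V_FS/2^9, so 100/512 = 0.195312 % of full scale.

0.1953 %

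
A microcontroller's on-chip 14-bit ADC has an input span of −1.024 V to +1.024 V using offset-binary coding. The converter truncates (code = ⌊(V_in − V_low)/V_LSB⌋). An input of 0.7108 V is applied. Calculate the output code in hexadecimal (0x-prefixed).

code 0x3636 (decimal 13878)

Full-scale span = 2.048 V; LSB = 2.048/2^14 = 125.00 µV.
(0.7108 − (−1.024)) / 0.000125 = 13878.400 LSBs.
⌊·⌋(13878.400) = 13878.
In hexadecimal (0x-prefixed): 0x3636.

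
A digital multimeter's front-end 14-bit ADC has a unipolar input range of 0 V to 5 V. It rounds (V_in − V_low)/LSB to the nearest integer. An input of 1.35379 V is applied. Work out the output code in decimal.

code 4436

With 16384 levels over 5 V, one step is 305.18 µV.
(V_in − V_low)/LSB = (1.35379 − 0) / 0.000305176 = 4436.099.
Round → code 4436.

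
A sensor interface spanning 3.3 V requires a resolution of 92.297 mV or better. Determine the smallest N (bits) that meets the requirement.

Number of steps required ≥ 3.3 V / 92.297 mV = 35.75.
Need 2^N ≥ 35.75; 2^5 = 32, 2^6 = 64.
Minimum N = 6.

6 bits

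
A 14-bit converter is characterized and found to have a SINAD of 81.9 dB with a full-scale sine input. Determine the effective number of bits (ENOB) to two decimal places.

13.31 bits

ENOB = (SINAD − 1.76) / 6.02 = (81.9 − 1.76)/6.02 = 13.312.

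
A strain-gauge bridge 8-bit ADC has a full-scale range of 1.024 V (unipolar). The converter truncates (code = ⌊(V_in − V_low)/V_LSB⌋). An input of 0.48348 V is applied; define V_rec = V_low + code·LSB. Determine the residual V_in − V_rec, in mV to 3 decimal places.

Step size: 1.024 V ÷ 2^8 = 4.000 mV.
(0.48348 − 0)/0.004 = 120.8700; ⌊·⌋ gives code 120.
V_rec = 0 + 120·0.004 = 0.48 V.
V_in − V_rec = 0.00348 V = 3.480 mV.

3.480 mV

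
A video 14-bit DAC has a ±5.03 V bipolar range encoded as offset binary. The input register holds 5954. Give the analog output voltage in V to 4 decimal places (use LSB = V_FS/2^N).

-1.3742 V

LSB = 10.06 V / 2^14 = 0.614 mV.
V_out = (−5.03) + 5954 × 0.000614014 V = -1.37416 V.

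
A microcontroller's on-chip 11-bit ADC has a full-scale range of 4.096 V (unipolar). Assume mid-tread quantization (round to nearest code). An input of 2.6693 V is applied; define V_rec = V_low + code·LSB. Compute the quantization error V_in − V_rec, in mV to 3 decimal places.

-0.700 mV

LSB = 4.096/2^11 = 2.000 mV.
(V_in − V_low)/LSB = (2.6693 − 0)/0.002 = 1334.6500 → code 1335 (round).
Code 1335 maps back to 0 + 1335×0.002 V = 2.67 V.
Error = 2.6693 − 2.67 = -0.0007 V = -0.700 mV.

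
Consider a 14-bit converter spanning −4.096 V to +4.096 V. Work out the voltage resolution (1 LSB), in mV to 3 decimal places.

0.500 mV

Full-scale span = 8.192 V.
LSB = 8.192 / 2^14 = 8.192 / 16384 = 0.0005 V = 0.500 mV.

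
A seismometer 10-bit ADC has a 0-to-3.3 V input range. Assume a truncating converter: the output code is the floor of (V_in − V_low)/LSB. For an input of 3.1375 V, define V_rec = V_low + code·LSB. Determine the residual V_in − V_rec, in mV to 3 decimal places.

1.855 mV

One LSB is 3.3 V / 1024 = 3.223 mV.
(3.1375 − 0)/0.00322266 = 973.5758; ⌊·⌋ gives code 973.
Code 973 maps back to 0 + 973×0.00322266 V = 3.1356445 V.
Error = 3.1375 − 3.1356445 = 0.00185547 V = 1.855 mV.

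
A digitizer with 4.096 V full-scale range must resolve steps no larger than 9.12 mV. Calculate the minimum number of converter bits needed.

9 bits

Number of steps required ≥ 4.096 V / 9.12 mV = 449.12.
Need 2^N ≥ 449.12; 2^8 = 256, 2^9 = 512.
Minimum N = 9.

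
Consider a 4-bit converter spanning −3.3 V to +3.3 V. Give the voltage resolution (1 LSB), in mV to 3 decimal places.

412.500 mV

Full-scale span = 6.6 V.
LSB = 6.6 / 2^4 = 6.6 / 16 = 0.4125 V = 412.500 mV.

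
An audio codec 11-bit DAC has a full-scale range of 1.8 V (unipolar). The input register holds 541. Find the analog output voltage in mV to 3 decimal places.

LSB = 1.8 V / 2^11 = 0.879 mV.
V_out = 0 + 541 × 0.000878906 V = 0.475488 V.
= 475.488 mV.

475.488 mV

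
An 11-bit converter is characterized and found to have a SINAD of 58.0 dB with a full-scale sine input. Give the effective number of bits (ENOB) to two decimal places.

ENOB = (SINAD − 1.76) / 6.02 = (58.0 − 1.76)/6.02 = 9.342.

9.34 bits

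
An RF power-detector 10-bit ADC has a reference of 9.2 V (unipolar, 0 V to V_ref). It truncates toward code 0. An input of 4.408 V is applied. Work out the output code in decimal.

code 490

LSB = 9.2 V / 1024 = 8.984 mV.
Input sits at 490.630 steps above V_low.
Floor → code 490.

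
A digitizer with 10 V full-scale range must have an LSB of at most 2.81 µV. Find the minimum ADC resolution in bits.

22 bits

Number of steps required ≥ 10 V / 2.81 µV = 3558718.86.
Need 2^N ≥ 3558718.86; 2^21 = 2097152, 2^22 = 4194304.
Minimum N = 22.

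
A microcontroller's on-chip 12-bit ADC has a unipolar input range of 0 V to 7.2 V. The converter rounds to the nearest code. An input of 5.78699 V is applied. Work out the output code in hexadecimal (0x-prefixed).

code 0xCDC (decimal 3292)

LSB = 7.2 V / 4096 = 1.758 mV.
(V_in − V_low)/LSB = (5.78699 − 0) / 0.00175781 = 3292.154.
So the output code is 3292.
In hexadecimal (0x-prefixed): 0xCDC.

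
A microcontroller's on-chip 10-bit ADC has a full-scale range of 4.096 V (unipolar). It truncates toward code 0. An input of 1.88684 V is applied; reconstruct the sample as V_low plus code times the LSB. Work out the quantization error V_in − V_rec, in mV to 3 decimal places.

2.840 mV

Step size: 4.096 V ÷ 2^10 = 4.000 mV.
(1.88684 − 0)/0.004 = 471.7100; ⌊·⌋ gives code 471.
V_rec = 0 + 471·0.004 = 1.884 V.
Difference: 0.00284 V → 2.840 mV.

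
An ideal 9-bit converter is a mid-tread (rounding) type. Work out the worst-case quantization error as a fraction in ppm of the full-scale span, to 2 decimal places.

976.56 ppm

Rounding → worst-case error = ½ LSB = V_FS/2^10, so 1e+06/1024 = 976.562 ppm of full scale.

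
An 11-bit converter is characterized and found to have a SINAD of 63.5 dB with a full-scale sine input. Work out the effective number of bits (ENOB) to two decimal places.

10.26 bits

ENOB = (SINAD − 1.76) / 6.02 = (63.5 − 1.76)/6.02 = 10.256.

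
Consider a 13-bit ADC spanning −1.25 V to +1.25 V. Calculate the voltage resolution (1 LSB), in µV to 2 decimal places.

Full-scale span = 2.5 V.
LSB = 2.5 / 2^13 = 2.5 / 8192 = 0.000305176 V = 305.18 µV.

305.18 µV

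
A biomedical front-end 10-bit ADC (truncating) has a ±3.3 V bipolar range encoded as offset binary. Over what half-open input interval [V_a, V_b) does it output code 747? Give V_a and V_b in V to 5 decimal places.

[1.51465 V, 1.52109 V)

LSB = 6.6/2^10 = 6.445 mV.
V_a = V_low + 747·LSB = 1.51465 V; V_b = V_low + 748·LSB = 1.52109 V.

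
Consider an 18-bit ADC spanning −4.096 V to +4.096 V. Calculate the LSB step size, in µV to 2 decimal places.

31.25 µV

Full-scale span = 8.192 V.
LSB = 8.192 / 2^18 = 8.192 / 262144 = 3.125e-05 V = 31.25 µV.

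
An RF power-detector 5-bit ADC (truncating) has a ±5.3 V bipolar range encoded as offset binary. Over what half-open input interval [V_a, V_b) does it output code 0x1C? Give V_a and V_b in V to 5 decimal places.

LSB = 10.6/2^5 = 331.250 mV.
Code 0x1C = 28 decimal.
V_a = V_low + 28·LSB = 3.975 V; V_b = V_low + 29·LSB = 4.30625 V.

[3.97500 V, 4.30625 V)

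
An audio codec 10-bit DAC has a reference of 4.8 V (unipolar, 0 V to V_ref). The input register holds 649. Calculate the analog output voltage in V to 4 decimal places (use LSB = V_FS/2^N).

LSB = 4.8 V / 2^10 = 4.688 mV.
V_out = 0 + 649 × 0.0046875 V = 3.04219 V.

3.0422 V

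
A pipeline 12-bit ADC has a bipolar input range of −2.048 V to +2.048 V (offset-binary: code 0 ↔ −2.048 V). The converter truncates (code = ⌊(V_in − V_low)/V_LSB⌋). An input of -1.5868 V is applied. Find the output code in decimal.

LSB = 4.096 V / 4096 = 1.000 mV.
(-1.5868 − (−2.048)) / 0.001 = 461.200 LSBs.
Floor → code 461.

code 461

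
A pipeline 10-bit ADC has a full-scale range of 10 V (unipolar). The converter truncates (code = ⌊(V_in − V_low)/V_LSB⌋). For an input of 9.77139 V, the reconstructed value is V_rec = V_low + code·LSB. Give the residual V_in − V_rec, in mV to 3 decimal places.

5.765 mV

Step size: 10 V ÷ 2^10 = 9.766 mV.
(9.77139 − 0)/0.00976562 = 1000.5903; ⌊·⌋ gives code 1000.
Reconstructed: 9.765625 V.
Error = 9.77139 − 9.765625 = 0.005765 V = 5.765 mV.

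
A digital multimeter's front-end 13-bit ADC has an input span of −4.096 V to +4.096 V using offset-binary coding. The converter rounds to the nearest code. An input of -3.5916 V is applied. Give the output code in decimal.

With 8192 levels over 8.192 V, one step is 1.000 mV.
(-3.5916 − (−4.096)) / 0.001 = 504.400 LSBs.
Round → code 504.

code 504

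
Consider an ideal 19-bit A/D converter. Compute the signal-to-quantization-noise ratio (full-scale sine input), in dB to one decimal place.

116.1 dB

SNR ≈ 6.02·N + 1.76 dB = 6.02·19 + 1.76 = 116.14 dB.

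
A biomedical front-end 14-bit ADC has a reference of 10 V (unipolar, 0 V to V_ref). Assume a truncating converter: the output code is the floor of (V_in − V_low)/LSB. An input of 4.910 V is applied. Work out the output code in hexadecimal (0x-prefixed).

code 0x1F6C (decimal 8044)

LSB = 10 V / 16384 = 0.610 mV.
(V_in − V_low)/LSB = (4.910 − 0) / 0.000610352 = 8044.544.
Floor → code 8044.
In hexadecimal (0x-prefixed): 0x1F6C.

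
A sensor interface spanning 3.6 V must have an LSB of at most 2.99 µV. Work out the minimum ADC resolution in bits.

Number of steps required ≥ 3.6 V / 2.99 µV = 1204013.38.
Need 2^N ≥ 1204013.38; 2^20 = 1048576, 2^21 = 2097152.
Minimum N = 21.

21 bits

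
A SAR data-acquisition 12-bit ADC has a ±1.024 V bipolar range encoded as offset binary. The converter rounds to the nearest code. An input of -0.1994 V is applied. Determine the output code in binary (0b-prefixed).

code 0b11001110001 (decimal 1649)

Full-scale span = 2.048 V; LSB = 2.048/2^12 = 0.500 mV.
(V_in − V_low)/LSB = (-0.1994 − (−1.024)) / 0.0005 = 1649.200.
So the output code is 1649.
In binary (0b-prefixed): 0b11001110001.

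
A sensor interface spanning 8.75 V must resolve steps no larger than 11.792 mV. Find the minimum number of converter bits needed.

Number of steps required ≥ 8.75 V / 11.792 mV = 742.03.
Need 2^N ≥ 742.03; 2^9 = 512, 2^10 = 1024.
Minimum N = 10.

10 bits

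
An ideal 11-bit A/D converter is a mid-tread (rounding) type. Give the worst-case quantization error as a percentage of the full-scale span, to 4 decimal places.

0.0244 %

Rounding → worst-case error = ½ LSB = V_FS/2^12, so 100/4096 = 0.0244141 % of full scale.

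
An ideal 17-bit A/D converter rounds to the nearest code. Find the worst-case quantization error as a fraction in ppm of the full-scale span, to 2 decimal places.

Rounding → worst-case error = ½ LSB = V_FS/2^18, so 1e+06/262144 = 3.8147 ppm of full scale.

3.81 ppm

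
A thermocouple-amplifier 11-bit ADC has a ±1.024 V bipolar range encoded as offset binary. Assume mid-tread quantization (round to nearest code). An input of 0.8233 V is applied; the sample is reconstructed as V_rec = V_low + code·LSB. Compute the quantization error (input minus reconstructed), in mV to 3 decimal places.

0.300 mV

LSB = 2.048/2^11 = 1.000 mV.
(0.8233 − (−1.024))/0.001 = 1847.3000; round gives code 1847.
Code 1847 maps back to (−1.024) + 1847×0.001 V = 0.823 V.
Difference: 0.0003 V → 0.300 mV.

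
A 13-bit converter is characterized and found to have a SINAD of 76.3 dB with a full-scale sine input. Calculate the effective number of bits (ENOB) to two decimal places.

ENOB = (SINAD − 1.76) / 6.02 = (76.3 − 1.76)/6.02 = 12.382.

12.38 bits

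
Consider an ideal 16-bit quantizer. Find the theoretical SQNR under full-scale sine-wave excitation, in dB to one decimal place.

SNR ≈ 6.02·N + 1.76 dB = 6.02·16 + 1.76 = 98.08 dB.

98.1 dB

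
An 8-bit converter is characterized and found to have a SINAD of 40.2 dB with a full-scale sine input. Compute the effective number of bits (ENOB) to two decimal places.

ENOB = (SINAD − 1.76) / 6.02 = (40.2 − 1.76)/6.02 = 6.385.

6.39 bits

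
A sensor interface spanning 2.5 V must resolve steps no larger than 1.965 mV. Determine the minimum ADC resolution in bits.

Number of steps required ≥ 2.5 V / 1.965 mV = 1272.26.
Need 2^N ≥ 1272.26; 2^10 = 1024, 2^11 = 2048.
Minimum N = 11.

11 bits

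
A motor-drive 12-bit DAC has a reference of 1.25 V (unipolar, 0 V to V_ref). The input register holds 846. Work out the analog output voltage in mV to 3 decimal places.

258.179 mV

LSB = 1.25 V / 2^12 = 305.18 µV.
V_out = 0 + 846 × 0.000305176 V = 0.258179 V.
= 258.179 mV.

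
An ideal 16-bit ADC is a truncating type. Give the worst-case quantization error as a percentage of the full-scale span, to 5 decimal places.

Truncating → worst-case error = 1 LSB = V_FS/2^16, so 100/65536 = 0.00152588 % of full scale.

0.00153 %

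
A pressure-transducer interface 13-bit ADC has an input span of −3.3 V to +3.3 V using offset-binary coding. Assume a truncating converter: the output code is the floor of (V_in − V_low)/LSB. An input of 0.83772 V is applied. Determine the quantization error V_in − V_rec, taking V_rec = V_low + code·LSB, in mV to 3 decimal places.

One LSB is 6.6 V / 8192 = 0.806 mV.
(V_in − V_low)/LSB = (0.83772 − (−3.3))/0.000805664 = 5135.7882 → code 5135 (floor).
V_rec = (−3.3) + 5135·0.000805664 = 0.83708496 V.
Difference: 0.000635039 V → 0.635 mV.

0.635 mV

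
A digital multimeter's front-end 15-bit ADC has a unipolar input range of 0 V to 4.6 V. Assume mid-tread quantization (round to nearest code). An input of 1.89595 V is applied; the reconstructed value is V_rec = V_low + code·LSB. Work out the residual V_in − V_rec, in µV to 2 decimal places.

Step size: 4.6 V ÷ 2^15 = 140.38 µV.
(V_in − V_low)/LSB = (1.89595 − 0)/0.000140381 = 13505.7586 → code 13506 (round).
Code 13506 maps back to 0 + 13506×0.000140381 V = 1.8959839 V.
Error = 1.89595 − 1.8959839 = -3.38867e-05 V = -33.89 µV.

-33.89 µV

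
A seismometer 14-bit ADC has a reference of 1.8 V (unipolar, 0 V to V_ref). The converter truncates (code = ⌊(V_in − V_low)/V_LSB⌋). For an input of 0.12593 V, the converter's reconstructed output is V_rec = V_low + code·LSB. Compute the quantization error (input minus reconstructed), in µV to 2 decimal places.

Step size: 1.8 V ÷ 2^14 = 109.86 µV.
Scaled input = 1146.2428 LSBs, so code = 1146.
Reconstructed: 0.12590332 V.
V_in − V_rec = 2.66797e-05 V = 26.68 µV.

26.68 µV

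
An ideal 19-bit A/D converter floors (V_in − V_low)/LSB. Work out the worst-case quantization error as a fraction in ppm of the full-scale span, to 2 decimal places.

Truncating → worst-case error = 1 LSB = V_FS/2^19, so 1e+06/524288 = 1.90735 ppm of full scale.

1.91 ppm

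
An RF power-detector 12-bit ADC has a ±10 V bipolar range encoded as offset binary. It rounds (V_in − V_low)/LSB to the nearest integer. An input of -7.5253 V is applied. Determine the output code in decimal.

code 507

With 4096 levels over 20 V, one step is 4.883 mV.
(-7.5253 − (−10)) / 0.00488281 = 506.819 LSBs.
round(506.819) = 507.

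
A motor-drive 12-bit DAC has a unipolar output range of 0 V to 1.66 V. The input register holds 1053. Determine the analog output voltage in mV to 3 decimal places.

426.753 mV

LSB = 1.66 V / 2^12 = 405.27 µV.
V_out = 0 + 1053 × 0.000405273 V = 0.426753 V.
= 426.753 mV.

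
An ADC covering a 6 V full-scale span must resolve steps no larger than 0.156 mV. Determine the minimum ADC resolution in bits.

16 bits

Number of steps required ≥ 6 V / 0.156 mV = 38461.54.
Need 2^N ≥ 38461.54; 2^15 = 32768, 2^16 = 65536.
Minimum N = 16.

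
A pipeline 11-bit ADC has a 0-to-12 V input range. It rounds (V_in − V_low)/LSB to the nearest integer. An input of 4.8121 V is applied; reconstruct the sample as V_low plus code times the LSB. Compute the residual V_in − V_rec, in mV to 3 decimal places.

Step size: 12 V ÷ 2^11 = 5.859 mV.
Scaled input = 821.2651 LSBs, so code = 821.
Code 821 maps back to 0 + 821×0.00585938 V = 4.8105469 V.
V_in − V_rec = 0.00155313 V = 1.553 mV.

1.553 mV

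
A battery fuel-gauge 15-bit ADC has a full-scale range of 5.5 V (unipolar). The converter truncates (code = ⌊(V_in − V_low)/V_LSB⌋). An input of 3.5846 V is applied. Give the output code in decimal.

Full-scale span = 5.5 V; LSB = 5.5/2^15 = 167.85 µV.
(3.5846 − 0) / 0.000167847 = 21356.395 LSBs.
So the output code is 21356.

code 21356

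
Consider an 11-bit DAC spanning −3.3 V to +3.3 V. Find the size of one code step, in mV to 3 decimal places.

Full-scale span = 6.6 V.
LSB = 6.6 / 2^11 = 6.6 / 2048 = 0.00322266 V = 3.223 mV.

3.223 mV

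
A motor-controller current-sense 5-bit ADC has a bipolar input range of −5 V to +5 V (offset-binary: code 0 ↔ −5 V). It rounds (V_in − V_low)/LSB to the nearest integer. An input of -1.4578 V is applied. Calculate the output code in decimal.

Full-scale span = 10 V; LSB = 10/2^5 = 312.500 mV.
Input sits at 11.335 steps above V_low.
Round → code 11.

code 11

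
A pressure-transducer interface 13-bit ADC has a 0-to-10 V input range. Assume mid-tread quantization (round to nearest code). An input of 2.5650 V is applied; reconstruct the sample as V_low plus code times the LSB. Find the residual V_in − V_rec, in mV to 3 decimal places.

LSB = 10/2^13 = 1.221 mV.
(2.5650 − 0)/0.0012207 = 2101.2480; round gives code 2101.
Reconstructed: 2.5646973 V.
V_in − V_rec = 0.000302734 V = 0.303 mV.

0.303 mV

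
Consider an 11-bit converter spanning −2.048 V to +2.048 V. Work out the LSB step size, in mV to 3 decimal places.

Full-scale span = 4.096 V.
LSB = 4.096 / 2^11 = 4.096 / 2048 = 0.002 V = 2.000 mV.

2.000 mV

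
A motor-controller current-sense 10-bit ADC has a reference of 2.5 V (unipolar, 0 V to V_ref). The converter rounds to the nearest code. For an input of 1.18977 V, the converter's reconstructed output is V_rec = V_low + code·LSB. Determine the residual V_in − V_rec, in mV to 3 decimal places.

0.805 mV

LSB = 2.5/2^10 = 2.441 mV.
(V_in − V_low)/LSB = (1.18977 − 0)/0.00244141 = 487.3298 → code 487 (round).
Code 487 maps back to 0 + 487×0.00244141 V = 1.1889648 V.
Difference: 0.000805156 V → 0.805 mV.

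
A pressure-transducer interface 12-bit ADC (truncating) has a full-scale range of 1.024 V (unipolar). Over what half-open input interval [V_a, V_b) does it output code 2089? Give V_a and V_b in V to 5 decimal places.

[0.52225 V, 0.52250 V)

LSB = 1.024/2^12 = 250.00 µV.
V_a = V_low + 2089·LSB = 0.52225 V; V_b = V_low + 2090·LSB = 0.5225 V.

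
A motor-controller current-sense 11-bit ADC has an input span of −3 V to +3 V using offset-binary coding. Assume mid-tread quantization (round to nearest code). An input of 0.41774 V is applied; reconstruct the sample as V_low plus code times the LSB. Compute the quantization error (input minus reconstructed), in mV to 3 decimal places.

One LSB is 6 V / 2048 = 2.930 mV.
(V_in − V_low)/LSB = (0.41774 − (−3))/0.00292969 = 1166.5886 → code 1167 (round).
Reconstructed: 0.41894531 V.
Difference: -0.00120531 V → -1.205 mV.

-1.205 mV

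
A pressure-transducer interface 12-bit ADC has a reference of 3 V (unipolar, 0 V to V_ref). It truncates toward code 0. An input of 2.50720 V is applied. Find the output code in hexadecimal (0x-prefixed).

code 0xD5F (decimal 3423)

With 4096 levels over 3 V, one step is 0.732 mV.
Input sits at 3423.164 steps above V_low.
⌊·⌋(3423.164) = 3423.
In hexadecimal (0x-prefixed): 0xD5F.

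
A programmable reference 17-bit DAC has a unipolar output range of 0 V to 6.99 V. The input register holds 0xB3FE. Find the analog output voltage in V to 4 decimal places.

2.4573 V

LSB = 6.99 V / 2^17 = 53.33 µV.
Code 0xB3FE = 46078 decimal.
V_out = 0 + 46078 × 5.33295e-05 V = 2.45732 V.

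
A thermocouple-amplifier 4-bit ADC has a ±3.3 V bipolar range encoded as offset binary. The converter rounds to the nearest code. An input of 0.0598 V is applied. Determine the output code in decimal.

LSB = 6.6 V / 16 = 412.500 mV.
(V_in − V_low)/LSB = (0.0598 − (−3.3)) / 0.4125 = 8.145.
So the output code is 8.

code 8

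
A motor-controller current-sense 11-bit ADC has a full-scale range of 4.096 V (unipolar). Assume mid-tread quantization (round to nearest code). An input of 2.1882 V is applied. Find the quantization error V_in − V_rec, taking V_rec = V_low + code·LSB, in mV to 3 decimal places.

0.200 mV

LSB = 4.096/2^11 = 2.000 mV.
(2.1882 − 0)/0.002 = 1094.1000; round gives code 1094.
Reconstructed: 2.188 V.
Difference: 0.0002 V → 0.200 mV.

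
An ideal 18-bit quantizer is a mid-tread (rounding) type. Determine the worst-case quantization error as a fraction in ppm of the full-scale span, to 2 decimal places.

Rounding → worst-case error = ½ LSB = V_FS/2^19, so 1e+06/524288 = 1.90735 ppm of full scale.

1.91 ppm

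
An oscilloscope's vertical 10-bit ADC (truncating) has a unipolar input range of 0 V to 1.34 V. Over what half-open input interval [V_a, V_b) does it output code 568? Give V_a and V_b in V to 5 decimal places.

[0.74328 V, 0.74459 V)

LSB = 1.34/2^10 = 1.309 mV.
V_a = V_low + 568·LSB = 0.743281 V; V_b = V_low + 569·LSB = 0.74459 V.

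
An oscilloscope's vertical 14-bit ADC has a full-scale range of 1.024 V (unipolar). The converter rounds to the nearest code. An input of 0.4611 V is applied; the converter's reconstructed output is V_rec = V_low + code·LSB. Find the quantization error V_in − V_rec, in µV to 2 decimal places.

One LSB is 1.024 V / 16384 = 62.50 µV.
(0.4611 − 0)/6.25e-05 = 7377.6000; round gives code 7378.
Reconstructed: 0.461125 V.
Difference: -2.5e-05 V → -25.00 µV.

-25.00 µV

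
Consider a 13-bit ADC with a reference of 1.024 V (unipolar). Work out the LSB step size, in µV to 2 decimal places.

125.00 µV

Full-scale span = 1.024 V.
LSB = 1.024 / 2^13 = 1.024 / 8192 = 0.000125 V = 125.00 µV.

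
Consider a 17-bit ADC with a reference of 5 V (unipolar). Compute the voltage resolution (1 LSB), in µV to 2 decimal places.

38.15 µV

Full-scale span = 5 V.
LSB = 5 / 2^17 = 5 / 131072 = 3.8147e-05 V = 38.15 µV.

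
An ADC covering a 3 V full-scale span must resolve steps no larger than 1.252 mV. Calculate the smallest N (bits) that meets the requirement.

12 bits

Number of steps required ≥ 3 V / 1.252 mV = 2396.17.
Need 2^N ≥ 2396.17; 2^11 = 2048, 2^12 = 4096.
Minimum N = 12.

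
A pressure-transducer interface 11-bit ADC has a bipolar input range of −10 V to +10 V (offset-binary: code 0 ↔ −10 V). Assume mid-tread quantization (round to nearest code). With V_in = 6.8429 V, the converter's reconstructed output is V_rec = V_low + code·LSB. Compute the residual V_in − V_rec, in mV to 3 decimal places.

-2.803 mV

LSB = 20/2^11 = 9.766 mV.
(6.8429 − (−10))/0.00976562 = 1724.7130; round gives code 1725.
Code 1725 maps back to (−10) + 1725×0.00976562 V = 6.8457031 V.
Difference: -0.00280313 V → -2.803 mV.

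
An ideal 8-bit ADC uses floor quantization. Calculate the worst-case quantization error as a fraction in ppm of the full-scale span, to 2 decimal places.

Truncating → worst-case error = 1 LSB = V_FS/2^8, so 1e+06/256 = 3906.25 ppm of full scale.

3906.25 ppm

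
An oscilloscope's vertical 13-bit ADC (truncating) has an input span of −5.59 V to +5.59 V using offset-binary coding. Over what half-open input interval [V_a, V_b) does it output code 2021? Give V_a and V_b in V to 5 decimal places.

[-2.83185 V, -2.83048 V)

LSB = 11.18/2^13 = 1.365 mV.
V_a = V_low + 2021·LSB = -2.83185 V; V_b = V_low + 2022·LSB = -2.83048 V.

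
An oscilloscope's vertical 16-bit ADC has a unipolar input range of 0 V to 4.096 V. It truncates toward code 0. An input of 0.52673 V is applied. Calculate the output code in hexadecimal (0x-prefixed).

Full-scale span = 4.096 V; LSB = 4.096/2^16 = 62.50 µV.
Input sits at 8427.680 steps above V_low.
Floor → code 8427.
In hexadecimal (0x-prefixed): 0x20EB.

code 0x20EB (decimal 8427)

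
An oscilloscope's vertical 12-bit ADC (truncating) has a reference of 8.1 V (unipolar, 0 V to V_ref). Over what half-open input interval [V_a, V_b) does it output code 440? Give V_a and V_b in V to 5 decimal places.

LSB = 8.1/2^12 = 1.978 mV.
V_a = V_low + 440·LSB = 0.870117 V; V_b = V_low + 441·LSB = 0.872095 V.

[0.87012 V, 0.87209 V)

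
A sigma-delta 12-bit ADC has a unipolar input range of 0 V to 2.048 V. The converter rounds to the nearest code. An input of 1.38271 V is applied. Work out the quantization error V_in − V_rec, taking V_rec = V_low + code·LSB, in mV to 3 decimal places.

One LSB is 2.048 V / 4096 = 0.500 mV.
(1.38271 − 0)/0.0005 = 2765.4200; round gives code 2765.
Reconstructed: 1.3825 V.
Difference: 0.00021 V → 0.210 mV.

0.210 mV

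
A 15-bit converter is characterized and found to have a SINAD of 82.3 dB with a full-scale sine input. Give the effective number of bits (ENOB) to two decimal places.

ENOB = (SINAD − 1.76) / 6.02 = (82.3 − 1.76)/6.02 = 13.379.

13.38 bits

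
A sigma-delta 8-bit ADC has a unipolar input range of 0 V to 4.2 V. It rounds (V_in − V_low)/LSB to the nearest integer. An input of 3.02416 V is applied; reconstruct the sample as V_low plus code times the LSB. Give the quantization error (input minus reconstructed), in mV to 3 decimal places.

One LSB is 4.2 V / 256 = 16.406 mV.
(V_in − V_low)/LSB = (3.02416 − 0)/0.0164063 = 184.3298 → code 184 (round).
Reconstructed: 3.01875 V.
Error = 3.02416 − 3.01875 = 0.00541 V = 5.410 mV.

5.410 mV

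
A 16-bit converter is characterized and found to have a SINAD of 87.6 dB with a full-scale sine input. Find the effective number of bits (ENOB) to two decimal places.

ENOB = (SINAD − 1.76) / 6.02 = (87.6 − 1.76)/6.02 = 14.259.

14.26 bits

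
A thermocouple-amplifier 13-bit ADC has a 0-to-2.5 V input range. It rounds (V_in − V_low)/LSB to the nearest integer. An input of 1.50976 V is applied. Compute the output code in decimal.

With 8192 levels over 2.5 V, one step is 305.18 µV.
Input sits at 4947.182 steps above V_low.
So the output code is 4947.

code 4947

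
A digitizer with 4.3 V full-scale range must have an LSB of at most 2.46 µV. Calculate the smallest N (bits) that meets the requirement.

21 bits

Number of steps required ≥ 4.3 V / 2.46 µV = 1747967.48.
Need 2^N ≥ 1747967.48; 2^20 = 1048576, 2^21 = 2097152.
Minimum N = 21.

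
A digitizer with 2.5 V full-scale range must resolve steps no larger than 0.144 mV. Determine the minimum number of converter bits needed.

Number of steps required ≥ 2.5 V / 0.144 mV = 17361.11.
Need 2^N ≥ 17361.11; 2^14 = 16384, 2^15 = 32768.
Minimum N = 15.

15 bits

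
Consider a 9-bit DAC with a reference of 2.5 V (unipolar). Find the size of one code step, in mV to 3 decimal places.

Full-scale span = 2.5 V.
LSB = 2.5 / 2^9 = 2.5 / 512 = 0.00488281 V = 4.883 mV.

4.883 mV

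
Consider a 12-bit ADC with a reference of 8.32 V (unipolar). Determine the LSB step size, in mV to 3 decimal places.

Full-scale span = 8.32 V.
LSB = 8.32 / 2^12 = 8.32 / 4096 = 0.00203125 V = 2.031 mV.

2.031 mV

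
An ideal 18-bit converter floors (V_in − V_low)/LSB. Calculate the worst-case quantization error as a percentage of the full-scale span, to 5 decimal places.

0.00038 %

Truncating → worst-case error = 1 LSB = V_FS/2^18, so 100/262144 = 0.00038147 % of full scale.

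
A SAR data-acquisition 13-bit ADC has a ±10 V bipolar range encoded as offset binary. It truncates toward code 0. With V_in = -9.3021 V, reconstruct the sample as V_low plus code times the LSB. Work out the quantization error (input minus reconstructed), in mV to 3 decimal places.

LSB = 20/2^13 = 2.441 mV.
(-9.3021 − (−10))/0.00244141 = 285.8598; ⌊·⌋ gives code 285.
Reconstructed: -9.3041992 V.
Difference: 0.00209922 V → 2.099 mV.

2.099 mV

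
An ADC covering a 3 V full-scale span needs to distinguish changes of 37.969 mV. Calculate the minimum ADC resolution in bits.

7 bits

Number of steps required ≥ 3 V / 37.969 mV = 79.01.
Need 2^N ≥ 79.01; 2^6 = 64, 2^7 = 128.
Minimum N = 7.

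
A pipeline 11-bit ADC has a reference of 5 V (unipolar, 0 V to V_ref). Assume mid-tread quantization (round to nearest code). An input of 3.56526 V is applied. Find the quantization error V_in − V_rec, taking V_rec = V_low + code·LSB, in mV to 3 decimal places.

0.807 mV

One LSB is 5 V / 2048 = 2.441 mV.
Scaled input = 1460.3305 LSBs, so code = 1460.
Reconstructed: 3.5644531 V.
Difference: 0.000806875 V → 0.807 mV.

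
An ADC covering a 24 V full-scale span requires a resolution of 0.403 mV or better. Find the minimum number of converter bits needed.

16 bits

Number of steps required ≥ 24 V / 0.403 mV = 59553.35.
Need 2^N ≥ 59553.35; 2^15 = 32768, 2^16 = 65536.
Minimum N = 16.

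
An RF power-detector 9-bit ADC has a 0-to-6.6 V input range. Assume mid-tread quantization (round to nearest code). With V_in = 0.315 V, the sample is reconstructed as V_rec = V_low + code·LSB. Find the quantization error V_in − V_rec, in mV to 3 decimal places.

5.625 mV

Step size: 6.6 V ÷ 2^9 = 12.891 mV.
(V_in − V_low)/LSB = (0.315 − 0)/0.0128906 = 24.4364 → code 24 (round).
Reconstructed: 0.309375 V.
V_in − V_rec = 0.005625 V = 5.625 mV.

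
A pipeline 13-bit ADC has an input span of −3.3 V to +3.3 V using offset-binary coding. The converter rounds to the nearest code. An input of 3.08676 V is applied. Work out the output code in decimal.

code 7927

LSB = 6.6 V / 8192 = 0.806 mV.
Input sits at 7927.324 steps above V_low.
round(7927.324) = 7927.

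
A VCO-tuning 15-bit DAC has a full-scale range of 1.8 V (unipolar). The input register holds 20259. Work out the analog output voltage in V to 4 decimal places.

LSB = 1.8 V / 2^15 = 54.93 µV.
V_out = 0 + 20259 × 5.49316e-05 V = 1.11286 V.

1.1129 V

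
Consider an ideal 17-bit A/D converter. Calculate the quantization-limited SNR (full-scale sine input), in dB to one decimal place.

SNR ≈ 6.02·N + 1.76 dB = 6.02·17 + 1.76 = 104.10 dB.

104.1 dB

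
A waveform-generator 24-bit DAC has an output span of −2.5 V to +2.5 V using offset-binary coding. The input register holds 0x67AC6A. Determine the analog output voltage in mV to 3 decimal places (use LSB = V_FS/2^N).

LSB = 5 V / 2^24 = 0.30 µV.
Code 0x67AC6A = 6794346 decimal.
V_out = (−2.5) + 6794346 × 2.98023e-07 V = -0.475127 V.
= -475.127 mV.

-475.127 mV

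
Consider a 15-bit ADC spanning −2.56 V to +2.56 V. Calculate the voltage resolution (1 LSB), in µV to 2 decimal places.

Full-scale span = 5.12 V.
LSB = 5.12 / 2^15 = 5.12 / 32768 = 0.00015625 V = 156.25 µV.

156.25 µV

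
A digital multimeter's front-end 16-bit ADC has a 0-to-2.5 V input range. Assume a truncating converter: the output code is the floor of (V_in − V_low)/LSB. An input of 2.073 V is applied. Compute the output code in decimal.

code 54342

Full-scale span = 2.5 V; LSB = 2.5/2^16 = 38.15 µV.
Input sits at 54342.451 steps above V_low.
⌊·⌋(54342.451) = 54342.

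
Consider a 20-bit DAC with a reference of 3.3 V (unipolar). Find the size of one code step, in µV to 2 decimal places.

3.15 µV

Full-scale span = 3.3 V.
LSB = 3.3 / 2^20 = 3.3 / 1048576 = 3.14713e-06 V = 3.15 µV.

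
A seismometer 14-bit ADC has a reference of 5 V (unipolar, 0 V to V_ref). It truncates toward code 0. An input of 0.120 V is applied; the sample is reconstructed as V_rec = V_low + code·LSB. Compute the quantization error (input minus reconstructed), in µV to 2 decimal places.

LSB = 5/2^14 = 305.18 µV.
Scaled input = 393.2160 LSBs, so code = 393.
V_rec = 0 + 393·0.000305176 = 0.11993408 V.
Difference: 6.5918e-05 V → 65.92 µV.

65.92 µV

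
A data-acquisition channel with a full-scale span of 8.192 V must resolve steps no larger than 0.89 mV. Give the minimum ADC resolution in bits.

14 bits

Number of steps required ≥ 8.192 V / 0.89 mV = 9204.49.
Need 2^N ≥ 9204.49; 2^13 = 8192, 2^14 = 16384.
Minimum N = 14.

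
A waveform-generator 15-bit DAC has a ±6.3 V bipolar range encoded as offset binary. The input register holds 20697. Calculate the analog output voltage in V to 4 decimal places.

1.6584 V

LSB = 12.6 V / 2^15 = 384.52 µV.
V_out = (−6.3) + 20697 × 0.000384521 V = 1.65844 V.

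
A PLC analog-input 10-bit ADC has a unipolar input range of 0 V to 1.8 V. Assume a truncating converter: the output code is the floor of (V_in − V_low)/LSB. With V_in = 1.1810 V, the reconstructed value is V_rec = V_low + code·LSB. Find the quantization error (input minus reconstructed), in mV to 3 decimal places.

Step size: 1.8 V ÷ 2^10 = 1.758 mV.
Scaled input = 671.8578 LSBs, so code = 671.
Reconstructed: 1.1794922 V.
Error = 1.1810 − 1.1794922 = 0.00150781 V = 1.508 mV.

1.508 mV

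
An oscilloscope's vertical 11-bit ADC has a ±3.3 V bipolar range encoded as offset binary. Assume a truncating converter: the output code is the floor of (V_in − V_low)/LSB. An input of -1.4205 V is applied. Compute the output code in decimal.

Full-scale span = 6.6 V; LSB = 6.6/2^11 = 3.223 mV.
(V_in − V_low)/LSB = (-1.4205 − (−3.3)) / 0.00322266 = 583.215.
So the output code is 583.

code 583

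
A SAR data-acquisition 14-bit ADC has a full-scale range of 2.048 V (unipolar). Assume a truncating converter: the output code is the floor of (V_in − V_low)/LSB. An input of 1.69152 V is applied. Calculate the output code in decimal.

With 16384 levels over 2.048 V, one step is 125.00 µV.
Input sits at 13532.160 steps above V_low.
So the output code is 13532.

code 13532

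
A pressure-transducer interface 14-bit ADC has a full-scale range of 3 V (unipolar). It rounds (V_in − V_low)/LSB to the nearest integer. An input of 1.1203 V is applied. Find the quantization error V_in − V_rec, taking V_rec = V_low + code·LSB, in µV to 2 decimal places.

60.74 µV

LSB = 3/2^14 = 183.11 µV.
(V_in − V_low)/LSB = (1.1203 − 0)/0.000183105 = 6118.3317 → code 6118 (round).
Code 6118 maps back to 0 + 6118×0.000183105 V = 1.1202393 V.
Error = 1.1203 − 1.1202393 = 6.07422e-05 V = 60.74 µV.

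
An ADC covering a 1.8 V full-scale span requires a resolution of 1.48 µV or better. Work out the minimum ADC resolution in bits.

21 bits

Number of steps required ≥ 1.8 V / 1.48 µV = 1216216.22.
Need 2^N ≥ 1216216.22; 2^20 = 1048576, 2^21 = 2097152.
Minimum N = 21.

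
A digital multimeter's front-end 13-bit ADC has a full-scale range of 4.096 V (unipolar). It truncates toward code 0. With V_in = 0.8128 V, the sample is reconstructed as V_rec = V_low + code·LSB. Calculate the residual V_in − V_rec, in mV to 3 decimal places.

Step size: 4.096 V ÷ 2^13 = 0.500 mV.
(V_in − V_low)/LSB = (0.8128 − 0)/0.0005 = 1625.6000 → code 1625 (floor).
Code 1625 maps back to 0 + 1625×0.0005 V = 0.8125 V.
Error = 0.8128 − 0.8125 = 0.0003 V = 0.300 mV.

0.300 mV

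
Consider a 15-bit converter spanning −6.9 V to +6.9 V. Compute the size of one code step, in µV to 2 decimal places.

Full-scale span = 13.8 V.
LSB = 13.8 / 2^15 = 13.8 / 32768 = 0.000421143 V = 421.14 µV.

421.14 µV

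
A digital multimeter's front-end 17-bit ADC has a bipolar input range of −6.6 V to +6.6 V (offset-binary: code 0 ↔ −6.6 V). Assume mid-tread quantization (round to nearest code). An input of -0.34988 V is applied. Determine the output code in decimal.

Full-scale span = 13.2 V; LSB = 13.2/2^17 = 100.71 µV.
(V_in − V_low)/LSB = (-0.34988 − (−6.6)) / 0.000100708 = 62061.798.
round(62061.798) = 62062.

code 62062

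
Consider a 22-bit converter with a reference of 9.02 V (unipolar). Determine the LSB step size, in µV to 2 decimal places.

2.15 µV

Full-scale span = 9.02 V.
LSB = 9.02 / 2^22 = 9.02 / 4194304 = 2.15054e-06 V = 2.15 µV.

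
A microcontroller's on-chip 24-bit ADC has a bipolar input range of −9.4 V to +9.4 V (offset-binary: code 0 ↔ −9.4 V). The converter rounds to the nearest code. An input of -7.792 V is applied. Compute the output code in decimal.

code 1434987

Full-scale span = 18.8 V; LSB = 18.8/2^24 = 1.12 µV.
Input sits at 1434987.411 steps above V_low.
round(1434987.411) = 1434987.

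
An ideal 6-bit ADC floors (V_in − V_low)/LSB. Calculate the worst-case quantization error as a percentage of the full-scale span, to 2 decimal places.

Truncating → worst-case error = 1 LSB = V_FS/2^6, so 100/64 = 1.5625 % of full scale.

1.56 %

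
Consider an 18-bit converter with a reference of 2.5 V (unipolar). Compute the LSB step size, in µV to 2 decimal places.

9.54 µV

Full-scale span = 2.5 V.
LSB = 2.5 / 2^18 = 2.5 / 262144 = 9.53674e-06 V = 9.54 µV.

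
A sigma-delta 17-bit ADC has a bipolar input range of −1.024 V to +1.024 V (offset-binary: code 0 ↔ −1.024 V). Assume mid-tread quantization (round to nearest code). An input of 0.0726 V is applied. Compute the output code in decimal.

code 70182

With 131072 levels over 2.048 V, one step is 15.62 µV.
(0.0726 − (−1.024)) / 1.5625e-05 = 70182.400 LSBs.
Round → code 70182.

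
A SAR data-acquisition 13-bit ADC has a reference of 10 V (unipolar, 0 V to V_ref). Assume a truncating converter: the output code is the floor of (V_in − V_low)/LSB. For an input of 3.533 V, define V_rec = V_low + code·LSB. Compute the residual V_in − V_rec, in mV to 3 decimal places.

0.285 mV

LSB = 10/2^13 = 1.221 mV.
(3.533 − 0)/0.0012207 = 2894.2336; ⌊·⌋ gives code 2894.
Code 2894 maps back to 0 + 2894×0.0012207 V = 3.5327148 V.
V_in − V_rec = 0.000285156 V = 0.285 mV.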